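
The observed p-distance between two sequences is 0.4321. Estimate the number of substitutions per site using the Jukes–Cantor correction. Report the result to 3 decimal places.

0.644

d = −(3/4) ln(1 − 4p/3) = −0.75 ln(1 − 0.576133) = −0.75 ln(0.423867)
  = −0.75 × (-0.858336) = 0.643752 substitutions/site.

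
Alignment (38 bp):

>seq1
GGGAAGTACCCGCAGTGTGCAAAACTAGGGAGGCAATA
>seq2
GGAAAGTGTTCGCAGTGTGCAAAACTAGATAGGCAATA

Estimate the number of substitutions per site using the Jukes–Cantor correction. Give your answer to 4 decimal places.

0.1773

The sequences differ at 6 of 38 sites (3, 8, 9, 10, 29, 30), so p = 6/38 ≈ 0.157895.
d = −(3/4) ln(1 − 4p/3) = −0.75 ln(1 − 0.210527) = −0.75 ln(0.789473)
  = −0.75 × (-0.236390) = 0.177293 substitutions/site.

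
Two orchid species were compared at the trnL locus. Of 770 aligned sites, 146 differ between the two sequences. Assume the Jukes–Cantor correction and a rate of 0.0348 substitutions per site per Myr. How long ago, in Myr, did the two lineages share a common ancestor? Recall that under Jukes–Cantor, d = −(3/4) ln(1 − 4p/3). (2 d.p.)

p = 146/770 ≈ 0.18961.
d = −(3/4) ln(1 − 4p/3) = −0.75 ln(1 − 0.252813) = −0.75 ln(0.747187)
  = −0.75 × (-0.291440) = 0.218580 substitutions/site.
Under a molecular clock d = 2μt, so t = d/(2μ) = 0.218580 / (2 × 0.0348) = 3.14 Myr.

3.14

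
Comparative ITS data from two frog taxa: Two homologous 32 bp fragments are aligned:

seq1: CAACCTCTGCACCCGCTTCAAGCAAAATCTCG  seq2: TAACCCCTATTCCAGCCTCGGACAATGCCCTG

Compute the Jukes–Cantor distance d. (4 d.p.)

0.7356

The sequences differ at 15 of 32 sites, so p = 15/32 = 0.46875.
d = −(3/4) ln(1 − 4p/3) = −0.75 ln(1 − 0.625) = −0.75 ln(0.375)
  = −0.75 × (-0.980829) = 0.735622 substitutions/site.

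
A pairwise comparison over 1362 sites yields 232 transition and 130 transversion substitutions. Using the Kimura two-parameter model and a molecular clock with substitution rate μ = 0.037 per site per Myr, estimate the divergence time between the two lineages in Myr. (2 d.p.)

4.59

P = 232/1362 ≈ 0.170338 and Q = 130/1362 ≈ 0.095448.
Under the Kimura two-parameter model, d = −½ ln(1 − 2P − Q) − ¼ ln(1 − 2Q).
1 − 2P − Q = 0.563876, giving −½ ln(0.563876) = 0.286460.
1 − 2Q = 0.809104, giving −¼ ln(0.809104) = 0.052957.
d = 0.286460 + 0.052957 = 0.339417.
Under a molecular clock d = 2μt, so t = d/(2μ) = 0.339417 / (2 × 0.037) = 4.59 Myr.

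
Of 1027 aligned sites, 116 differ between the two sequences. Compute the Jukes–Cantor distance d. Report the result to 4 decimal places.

p = 116/1027 ≈ 0.11295.
d = −(3/4) ln(1 − 4p/3) = −0.75 ln(1 − 0.1506) = −0.75 ln(0.8494)
  = −0.75 × (-0.163225) = 0.122419 substitutions/site.

0.1224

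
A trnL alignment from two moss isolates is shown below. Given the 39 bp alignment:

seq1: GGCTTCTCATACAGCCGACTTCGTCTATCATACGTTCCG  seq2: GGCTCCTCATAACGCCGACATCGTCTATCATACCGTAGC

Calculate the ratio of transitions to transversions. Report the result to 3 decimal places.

0.125

Transitions are A↔G and C↔T; transversions are all other mismatches.
Transitions: 1. Transversions: 8.
R = 1/8 = 0.125.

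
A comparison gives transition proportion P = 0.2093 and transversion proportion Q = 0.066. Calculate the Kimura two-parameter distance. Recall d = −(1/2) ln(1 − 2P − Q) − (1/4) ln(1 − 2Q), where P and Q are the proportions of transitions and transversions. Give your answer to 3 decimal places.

Under the Kimura two-parameter model, d = −½ ln(1 − 2P − Q) − ¼ ln(1 − 2Q).
1 − 2P − Q = 0.5154, giving −½ ln(0.5154) = 0.331406.
1 − 2Q = 0.868, giving −¼ ln(0.868) = 0.035391.
d = 0.331406 + 0.035391 = 0.366797.

0.367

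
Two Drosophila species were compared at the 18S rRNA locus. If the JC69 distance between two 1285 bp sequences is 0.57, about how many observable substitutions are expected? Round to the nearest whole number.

513

Invert JC69: p = (3/4)(1 − e^(−4d/3)) = 0.75 × (1 − e^(-0.76)) = 0.75 × (1 − 0.467666) = 0.399251.
Expected differing sites = pL ≈ 0.399251 × 1285 = 513.037535 ≈ 513.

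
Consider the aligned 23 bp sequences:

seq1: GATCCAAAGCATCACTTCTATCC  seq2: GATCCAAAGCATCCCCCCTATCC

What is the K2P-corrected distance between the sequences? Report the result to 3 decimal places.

Of 23 sites, 2 differences are transitions and 1 are transversions, so P = 2/23 ≈ 0.086957 and Q = 1/23 ≈ 0.043478.
Under the Kimura two-parameter model, d = −½ ln(1 − 2P − Q) − ¼ ln(1 − 2Q).
1 − 2P − Q = 0.782608, giving −½ ln(0.782608) = 0.122562.
1 − 2Q = 0.913044, giving −¼ ln(0.913044) = 0.022743.
d = 0.122562 + 0.022743 = 0.145305.

0.145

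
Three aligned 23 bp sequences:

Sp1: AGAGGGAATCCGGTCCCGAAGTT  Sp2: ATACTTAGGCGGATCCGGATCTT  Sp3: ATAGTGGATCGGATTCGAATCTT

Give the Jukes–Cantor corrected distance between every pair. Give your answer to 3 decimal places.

Sp1–Sp2: 11/23 sites differ → p ≈ 0.478261, d = −0.75 ln(1 − 0.637681) = 0.761423 ≈ 0.761.
Sp1–Sp3: 10/23 sites differ → p ≈ 0.434783, d = −0.75 ln(1 − 0.579711) = 0.650110 ≈ 0.650.
Sp2–Sp3: 7/23 sites differ → p ≈ 0.304348, d = −0.75 ln(1 − 0.405797) = 0.390401 ≈ 0.390.

d(Sp1,Sp2) = 0.761, d(Sp1,Sp3) = 0.650, d(Sp2,Sp3) = 0.390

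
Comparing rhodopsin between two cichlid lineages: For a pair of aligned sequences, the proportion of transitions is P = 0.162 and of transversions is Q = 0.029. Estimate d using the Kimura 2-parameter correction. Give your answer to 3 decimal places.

0.233

Under the Kimura two-parameter model, d = −½ ln(1 − 2P − Q) − ¼ ln(1 − 2Q).
1 − 2P − Q = 0.647, giving −½ ln(0.647) = 0.217704.
1 − 2Q = 0.942, giving −¼ ln(0.942) = 0.014938.
d = 0.217704 + 0.014938 = 0.232642.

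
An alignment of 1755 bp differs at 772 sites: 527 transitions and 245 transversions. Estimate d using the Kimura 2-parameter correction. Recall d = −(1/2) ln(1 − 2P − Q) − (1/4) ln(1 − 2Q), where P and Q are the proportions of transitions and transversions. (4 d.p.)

0.7557

P = 527/1755 ≈ 0.300285 and Q = 245/1755 ≈ 0.139601.
Under the Kimura two-parameter model, d = −½ ln(1 − 2P − Q) − ¼ ln(1 − 2Q).
1 − 2P − Q = 0.259829, giving −½ ln(0.259829) = 0.673866.
1 − 2Q = 0.720798, giving −¼ ln(0.720798) = 0.081849.
d = 0.673866 + 0.081849 = 0.755715.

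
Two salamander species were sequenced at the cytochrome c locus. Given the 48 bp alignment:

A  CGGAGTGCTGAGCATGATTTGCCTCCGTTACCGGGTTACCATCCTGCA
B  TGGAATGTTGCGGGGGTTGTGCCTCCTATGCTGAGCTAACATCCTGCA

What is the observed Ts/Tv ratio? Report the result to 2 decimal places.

Transitions are A↔G and C↔T; transversions are all other mismatches.
Transitions: 8. Transversions: 8.
R = 8/8 = 1.00.

1.00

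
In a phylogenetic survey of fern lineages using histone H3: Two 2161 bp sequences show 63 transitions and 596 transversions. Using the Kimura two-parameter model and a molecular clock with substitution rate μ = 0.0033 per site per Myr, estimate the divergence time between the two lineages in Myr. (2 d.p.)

61.19

P = 63/2161 ≈ 0.029153 and Q = 596/2161 ≈ 0.275798.
Under the Kimura two-parameter model, d = −½ ln(1 − 2P − Q) − ¼ ln(1 − 2Q).
1 − 2P − Q = 0.665896, giving −½ ln(0.665896) = 0.203311.
1 − 2Q = 0.448404, giving −¼ ln(0.448404) = 0.200515.
d = 0.203311 + 0.200515 = 0.403826.
Under a molecular clock d = 2μt, so t = d/(2μ) = 0.403826 / (2 × 0.0033) = 61.19 Myr.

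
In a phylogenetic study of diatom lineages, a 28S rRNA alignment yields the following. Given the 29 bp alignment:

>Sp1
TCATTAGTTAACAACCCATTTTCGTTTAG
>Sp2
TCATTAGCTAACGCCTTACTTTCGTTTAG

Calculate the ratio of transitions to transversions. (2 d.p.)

Transitions are A↔G and C↔T; transversions are all other mismatches.
Transitions: 5. Transversions: 1.
R = 5/1 = 5.00.

5.00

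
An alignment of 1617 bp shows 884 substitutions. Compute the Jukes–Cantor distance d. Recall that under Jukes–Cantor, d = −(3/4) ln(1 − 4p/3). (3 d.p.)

p = 884/1617 ≈ 0.546691.
d = −(3/4) ln(1 − 4p/3) = −0.75 ln(1 − 0.728921) = −0.75 ln(0.271079)
  = −0.75 × (-1.305345) = 0.979009 substitutions/site.

0.979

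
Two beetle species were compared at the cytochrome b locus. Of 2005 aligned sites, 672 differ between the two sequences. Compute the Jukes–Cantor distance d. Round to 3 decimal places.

0.444

p = 672/2005 ≈ 0.335162.
d = −(3/4) ln(1 − 4p/3) = −0.75 ln(1 − 0.446883) = −0.75 ln(0.553117)
  = −0.75 × (-0.592186) = 0.444140 substitutions/site.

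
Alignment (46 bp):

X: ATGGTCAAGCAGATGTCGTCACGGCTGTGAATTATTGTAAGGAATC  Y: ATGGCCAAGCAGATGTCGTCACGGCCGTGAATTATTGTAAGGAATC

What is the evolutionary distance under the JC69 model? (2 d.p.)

The sequences differ at 2 of 46 sites (5, 26), so p = 2/46 ≈ 0.043478.
d = −(3/4) ln(1 − 4p/3) = −0.75 ln(1 − 0.057971) = −0.75 ln(0.942029)
  = −0.75 × (-0.059719) = 0.044789 substitutions/site.

0.04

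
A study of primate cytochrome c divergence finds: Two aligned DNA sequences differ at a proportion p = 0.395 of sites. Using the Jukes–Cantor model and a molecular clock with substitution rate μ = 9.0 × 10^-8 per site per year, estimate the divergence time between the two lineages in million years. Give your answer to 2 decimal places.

3.12

d = −(3/4) ln(1 − 4p/3) = −0.75 ln(1 − 0.526667) = −0.75 ln(0.473333)
  = −0.75 × (-0.747956) = 0.560967 substitutions/site.
Under a molecular clock d = 2μt, so t = d/(2μ) = 0.560967 / (2 × 9.0 × 10^-8) = 3.12 million years.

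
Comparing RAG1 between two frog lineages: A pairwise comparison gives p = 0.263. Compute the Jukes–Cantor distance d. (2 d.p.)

d = −(3/4) ln(1 − 4p/3) = −0.75 ln(1 − 0.350667) = −0.75 ln(0.649333)
  = −0.75 × (-0.431810) = 0.323858 substitutions/site.

0.32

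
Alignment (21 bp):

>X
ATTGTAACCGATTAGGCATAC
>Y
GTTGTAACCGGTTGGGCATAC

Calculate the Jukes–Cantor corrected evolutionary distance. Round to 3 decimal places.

The sequences differ at 3 of 21 sites (1, 11, 14), so p = 3/21 ≈ 0.142857.
d = −(3/4) ln(1 − 4p/3) = −0.75 ln(1 − 0.190476) = −0.75 ln(0.809524)
  = −0.75 × (-0.211309) = 0.158482 substitutions/site.

0.158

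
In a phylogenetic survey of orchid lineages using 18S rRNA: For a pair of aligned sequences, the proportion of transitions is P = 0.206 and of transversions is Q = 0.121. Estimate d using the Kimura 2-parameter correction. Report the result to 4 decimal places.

0.4500

Under the Kimura two-parameter model, d = −½ ln(1 − 2P − Q) − ¼ ln(1 − 2Q).
1 − 2P − Q = 0.467, giving −½ ln(0.467) = 0.380713.
1 − 2Q = 0.758, giving −¼ ln(0.758) = 0.069268.
d = 0.380713 + 0.069268 = 0.449981.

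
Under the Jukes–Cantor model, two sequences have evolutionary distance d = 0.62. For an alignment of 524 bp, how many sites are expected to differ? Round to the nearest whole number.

Invert JC69: p = (3/4)(1 − e^(−4d/3)) = 0.75 × (1 − e^(-0.826667)) = 0.75 × (1 − 0.437505) = 0.421871.
Expected differing sites = pL ≈ 0.421871 × 524 = 221.060404 ≈ 221.

221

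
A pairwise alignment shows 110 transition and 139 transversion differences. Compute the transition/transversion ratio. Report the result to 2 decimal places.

R = 110/139 = 0.791366… ≈ 0.79 (to 2 d.p.).

0.79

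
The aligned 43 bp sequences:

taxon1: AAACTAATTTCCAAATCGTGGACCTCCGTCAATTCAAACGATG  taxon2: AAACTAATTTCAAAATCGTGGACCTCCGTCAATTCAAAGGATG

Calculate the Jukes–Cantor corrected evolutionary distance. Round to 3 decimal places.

0.048

The sequences differ at 2 of 43 sites (12, 39), so p = 2/43 ≈ 0.046512.
d = −(3/4) ln(1 − 4p/3) = −0.75 ln(1 − 0.062016) = −0.75 ln(0.937984)
  = −0.75 × (-0.064022) = 0.048017 substitutions/site.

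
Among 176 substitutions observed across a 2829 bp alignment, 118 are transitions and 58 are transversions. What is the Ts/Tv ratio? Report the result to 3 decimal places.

R = 118/58 = 2.034482… ≈ 2.034 (to 3 d.p.).

2.034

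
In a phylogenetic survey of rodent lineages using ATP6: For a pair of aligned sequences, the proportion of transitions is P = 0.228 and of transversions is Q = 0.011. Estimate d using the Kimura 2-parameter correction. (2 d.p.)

0.32

Under the Kimura two-parameter model, d = −½ ln(1 − 2P − Q) − ¼ ln(1 − 2Q).
1 − 2P − Q = 0.533, giving −½ ln(0.533) = 0.314617.
1 − 2Q = 0.978, giving −¼ ln(0.978) = 0.005561.
d = 0.314617 + 0.005561 = 0.320178.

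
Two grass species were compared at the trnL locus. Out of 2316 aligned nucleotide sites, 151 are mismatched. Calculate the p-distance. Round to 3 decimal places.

p = 151/2316 = 0.065198… ≈ 0.065 (to 3 d.p.).

0.065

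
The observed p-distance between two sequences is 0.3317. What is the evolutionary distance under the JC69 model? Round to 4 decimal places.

0.4379

d = −(3/4) ln(1 − 4p/3) = −0.75 ln(1 − 0.442267) = −0.75 ln(0.557733)
  = −0.75 × (-0.583875) = 0.437906 substitutions/site.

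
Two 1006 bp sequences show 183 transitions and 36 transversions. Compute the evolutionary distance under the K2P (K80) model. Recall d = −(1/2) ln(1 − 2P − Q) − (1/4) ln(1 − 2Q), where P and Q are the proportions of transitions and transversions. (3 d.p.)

P = 183/1006 ≈ 0.181909 and Q = 36/1006 ≈ 0.035785.
Under the Kimura two-parameter model, d = −½ ln(1 − 2P − Q) − ¼ ln(1 − 2Q).
1 − 2P − Q = 0.600397, giving −½ ln(0.600397) = 0.255082.
1 − 2Q = 0.92843, giving −¼ ln(0.92843) = 0.018565.
d = 0.255082 + 0.018565 = 0.273647.

0.274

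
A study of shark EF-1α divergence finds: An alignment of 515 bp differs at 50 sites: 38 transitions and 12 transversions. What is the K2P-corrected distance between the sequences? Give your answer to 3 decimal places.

P = 38/515 ≈ 0.073786 and Q = 12/515 ≈ 0.023301.
Under the Kimura two-parameter model, d = −½ ln(1 − 2P − Q) − ¼ ln(1 − 2Q).
1 − 2P − Q = 0.829127, giving −½ ln(0.829127) = 0.093691.
1 − 2Q = 0.953398, giving −¼ ln(0.953398) = 0.011931.
d = 0.093691 + 0.011931 = 0.105622.

0.106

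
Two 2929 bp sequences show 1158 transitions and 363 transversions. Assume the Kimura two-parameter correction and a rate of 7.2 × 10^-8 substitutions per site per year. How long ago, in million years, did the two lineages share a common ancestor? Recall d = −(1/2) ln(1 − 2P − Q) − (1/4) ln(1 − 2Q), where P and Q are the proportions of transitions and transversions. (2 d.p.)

9.04

P = 1158/2929 ≈ 0.395357 and Q = 363/2929 ≈ 0.123933.
Under the Kimura two-parameter model, d = −½ ln(1 − 2P − Q) − ¼ ln(1 − 2Q).
1 − 2P − Q = 0.085353, giving −½ ln(0.085353) = 1.230480.
1 − 2Q = 0.752134, giving −¼ ln(0.752134) = 0.071210.
d = 1.230480 + 0.071210 = 1.301690.
Under a molecular clock d = 2μt, so t = d/(2μ) = 1.301690 / (2 × 7.2 × 10^-8) = 9.04 million years.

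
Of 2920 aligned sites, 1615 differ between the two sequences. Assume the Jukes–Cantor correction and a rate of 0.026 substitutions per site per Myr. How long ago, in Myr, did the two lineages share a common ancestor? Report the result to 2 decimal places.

19.29

p = 1615/2920 ≈ 0.553082.
d = −(3/4) ln(1 − 4p/3) = −0.75 ln(1 − 0.737443) = −0.75 ln(0.262557)
  = −0.75 × (-1.337287) = 1.002965 substitutions/site.
Under a molecular clock d = 2μt, so t = d/(2μ) = 1.002965 / (2 × 0.026) = 19.29 Myr.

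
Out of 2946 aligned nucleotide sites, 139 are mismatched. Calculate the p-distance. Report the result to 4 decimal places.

p = 139/2946 = 0.047182… ≈ 0.0472 (to 4 d.p.).

0.0472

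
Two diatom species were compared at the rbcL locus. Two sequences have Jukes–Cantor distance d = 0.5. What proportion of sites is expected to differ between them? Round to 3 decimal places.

0.365

p = (3/4)(1 − e^(−4d/3)) = 0.75 × (1 − e^(-0.666667)) = 0.75 × (1 − 0.513417) = 0.364937.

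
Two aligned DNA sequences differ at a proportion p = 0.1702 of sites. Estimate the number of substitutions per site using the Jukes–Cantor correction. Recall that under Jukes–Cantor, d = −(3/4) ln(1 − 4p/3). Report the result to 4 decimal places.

0.1930

d = −(3/4) ln(1 − 4p/3) = −0.75 ln(1 − 0.226933) = −0.75 ln(0.773067)
  = −0.75 × (-0.257390) = 0.193043 substitutions/site.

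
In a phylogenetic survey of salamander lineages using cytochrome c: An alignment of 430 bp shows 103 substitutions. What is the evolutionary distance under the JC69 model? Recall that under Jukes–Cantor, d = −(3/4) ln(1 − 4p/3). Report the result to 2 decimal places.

p = 103/430 ≈ 0.239535.
d = −(3/4) ln(1 − 4p/3) = −0.75 ln(1 − 0.31938) = −0.75 ln(0.68062)
  = −0.75 × (-0.384751) = 0.288563 substitutions/site.

0.29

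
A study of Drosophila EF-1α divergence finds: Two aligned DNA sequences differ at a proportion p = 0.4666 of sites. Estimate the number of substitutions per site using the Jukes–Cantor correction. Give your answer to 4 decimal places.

d = −(3/4) ln(1 − 4p/3) = −0.75 ln(1 − 0.622133) = −0.75 ln(0.377867)
  = −0.75 × (-0.973213) = 0.729910 substitutions/site.

0.7299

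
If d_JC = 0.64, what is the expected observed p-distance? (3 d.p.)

0.431

p = (3/4)(1 − e^(−4d/3)) = 0.75 × (1 − e^(-0.853333)) = 0.75 × (1 − 0.425993) = 0.430505.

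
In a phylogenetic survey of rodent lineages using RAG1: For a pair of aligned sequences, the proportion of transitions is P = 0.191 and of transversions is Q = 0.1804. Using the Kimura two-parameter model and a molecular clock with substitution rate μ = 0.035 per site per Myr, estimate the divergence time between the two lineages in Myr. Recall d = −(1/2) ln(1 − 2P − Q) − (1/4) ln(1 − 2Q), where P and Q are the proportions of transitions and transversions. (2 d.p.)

Under the Kimura two-parameter model, d = −½ ln(1 − 2P − Q) − ¼ ln(1 − 2Q).
1 − 2P − Q = 0.4376, giving −½ ln(0.4376) = 0.413225.
1 − 2Q = 0.6392, giving −¼ ln(0.6392) = 0.111884.
d = 0.413225 + 0.111884 = 0.525109.
Under a molecular clock d = 2μt, so t = d/(2μ) = 0.525109 / (2 × 0.035) = 7.50 Myr.

7.50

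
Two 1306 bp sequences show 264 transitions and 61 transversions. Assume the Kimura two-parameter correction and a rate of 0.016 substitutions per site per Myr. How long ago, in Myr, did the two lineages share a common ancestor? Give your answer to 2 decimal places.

P = 264/1306 ≈ 0.202144 and Q = 61/1306 ≈ 0.046708.
Under the Kimura two-parameter model, d = −½ ln(1 − 2P − Q) − ¼ ln(1 − 2Q).
1 − 2P − Q = 0.549004, giving −½ ln(0.549004) = 0.299825.
1 − 2Q = 0.906584, giving −¼ ln(0.906584) = 0.024518.
d = 0.299825 + 0.024518 = 0.324343.
Under a molecular clock d = 2μt, so t = d/(2μ) = 0.324343 / (2 × 0.016) = 10.14 Myr.

10.14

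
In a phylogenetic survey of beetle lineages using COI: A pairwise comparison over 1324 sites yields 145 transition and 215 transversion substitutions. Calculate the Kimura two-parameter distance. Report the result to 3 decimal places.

0.338

P = 145/1324 ≈ 0.109517 and Q = 215/1324 ≈ 0.162387.
Under the Kimura two-parameter model, d = −½ ln(1 − 2P − Q) − ¼ ln(1 − 2Q).
1 − 2P − Q = 0.618579, giving −½ ln(0.618579) = 0.240165.
1 − 2Q = 0.675226, giving −¼ ln(0.675226) = 0.098177.
d = 0.240165 + 0.098177 = 0.338342.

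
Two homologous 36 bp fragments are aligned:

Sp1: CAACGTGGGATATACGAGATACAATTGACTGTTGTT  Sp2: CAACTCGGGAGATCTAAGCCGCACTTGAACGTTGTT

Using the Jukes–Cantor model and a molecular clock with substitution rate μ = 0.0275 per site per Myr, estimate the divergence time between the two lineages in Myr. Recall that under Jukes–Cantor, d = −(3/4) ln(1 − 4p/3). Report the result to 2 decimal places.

8.02

The sequences differ at 12 of 36 sites, so p = 12/36 ≈ 0.333333.
d = −(3/4) ln(1 − 4p/3) = −0.75 ln(1 − 0.444444) = −0.75 ln(0.555556)
  = −0.75 × (-0.587786) = 0.440840 substitutions/site.
Under a molecular clock d = 2μt, so t = d/(2μ) = 0.440840 / (2 × 0.0275) = 8.02 Myr.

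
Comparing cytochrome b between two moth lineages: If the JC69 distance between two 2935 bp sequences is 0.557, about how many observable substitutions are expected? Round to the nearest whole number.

Invert JC69: p = (3/4)(1 − e^(−4d/3)) = 0.75 × (1 − e^(-0.742667)) = 0.75 × (1 − 0.475843) = 0.393118.
Expected differing sites = pL ≈ 0.393118 × 2935 = 1153.80133 ≈ 1154.

1154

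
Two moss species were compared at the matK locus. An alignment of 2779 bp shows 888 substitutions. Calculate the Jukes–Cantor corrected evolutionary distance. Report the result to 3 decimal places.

p = 888/2779 ≈ 0.319539.
d = −(3/4) ln(1 − 4p/3) = −0.75 ln(1 − 0.426052) = −0.75 ln(0.573948)
  = −0.75 × (-0.555216) = 0.416412 substitutions/site.

0.416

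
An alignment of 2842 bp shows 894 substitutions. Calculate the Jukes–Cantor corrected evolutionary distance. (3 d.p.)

0.408

p = 894/2842 ≈ 0.314567.
d = −(3/4) ln(1 − 4p/3) = −0.75 ln(1 − 0.419423) = −0.75 ln(0.580577)
  = −0.75 × (-0.543733) = 0.407800 substitutions/site.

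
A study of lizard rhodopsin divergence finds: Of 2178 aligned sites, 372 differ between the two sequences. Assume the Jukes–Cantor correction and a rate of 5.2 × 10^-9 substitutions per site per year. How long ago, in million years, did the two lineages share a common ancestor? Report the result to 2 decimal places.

p = 372/2178 ≈ 0.170799.
d = −(3/4) ln(1 − 4p/3) = −0.75 ln(1 − 0.227732) = −0.75 ln(0.772268)
  = −0.75 × (-0.258424) = 0.193818 substitutions/site.
Under a molecular clock d = 2μt, so t = d/(2μ) = 0.193818 / (2 × 5.2 × 10^-9) = 18.64 million years.

18.64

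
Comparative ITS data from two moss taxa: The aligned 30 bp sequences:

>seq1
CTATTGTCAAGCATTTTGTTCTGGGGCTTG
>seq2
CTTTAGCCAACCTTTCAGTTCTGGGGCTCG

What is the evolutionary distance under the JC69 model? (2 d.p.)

0.33

The sequences differ at 8 of 30 sites (3, 5, 7, 11, 13, 16, 17, 29), so p = 8/30 ≈ 0.266667.
d = −(3/4) ln(1 − 4p/3) = −0.75 ln(1 − 0.355556) = −0.75 ln(0.644444)
  = −0.75 × (-0.439367) = 0.329525 substitutions/site.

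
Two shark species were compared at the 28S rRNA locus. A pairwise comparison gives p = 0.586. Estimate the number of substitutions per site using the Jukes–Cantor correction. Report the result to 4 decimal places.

1.1402

d = −(3/4) ln(1 − 4p/3) = −0.75 ln(1 − 0.781333) = −0.75 ln(0.218667)
  = −0.75 × (-1.520205) = 1.140154 substitutions/site.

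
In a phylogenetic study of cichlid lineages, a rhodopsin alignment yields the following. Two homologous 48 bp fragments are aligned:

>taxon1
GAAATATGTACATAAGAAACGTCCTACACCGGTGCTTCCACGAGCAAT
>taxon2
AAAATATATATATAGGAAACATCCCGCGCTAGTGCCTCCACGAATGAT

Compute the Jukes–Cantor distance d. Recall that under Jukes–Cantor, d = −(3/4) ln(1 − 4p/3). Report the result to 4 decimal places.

0.3694

The sequences differ at 14 of 48 sites, so p = 14/48 ≈ 0.291667.
d = −(3/4) ln(1 − 4p/3) = −0.75 ln(1 − 0.388889) = −0.75 ln(0.611111)
  = −0.75 × (-0.492477) = 0.369358 substitutions/site.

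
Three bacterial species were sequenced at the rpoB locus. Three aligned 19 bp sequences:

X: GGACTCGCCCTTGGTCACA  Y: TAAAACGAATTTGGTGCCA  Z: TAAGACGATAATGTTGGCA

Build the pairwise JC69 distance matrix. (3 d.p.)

d(X,Y) = 0.749, d(X,Z) = 1.109, d(Y,Z) = 0.410

X–Y: 9/19 sites differ → p ≈ 0.473684, d = −0.75 ln(1 − 0.631579) = 0.748897 ≈ 0.749.
X–Z: 11/19 sites differ → p ≈ 0.578947, d = −0.75 ln(1 − 0.771929) = 1.108574 ≈ 1.109.
Y–Z: 6/19 sites differ → p ≈ 0.315789, d = −0.75 ln(1 − 0.421052) = 0.409907 ≈ 0.410.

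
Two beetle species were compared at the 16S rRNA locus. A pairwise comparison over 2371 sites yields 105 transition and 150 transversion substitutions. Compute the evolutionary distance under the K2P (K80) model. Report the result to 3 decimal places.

P = 105/2371 ≈ 0.044285 and Q = 150/2371 ≈ 0.063264.
Under the Kimura two-parameter model, d = −½ ln(1 − 2P − Q) − ¼ ln(1 − 2Q).
1 − 2P − Q = 0.848166, giving −½ ln(0.848166) = 0.082339.
1 − 2Q = 0.873472, giving −¼ ln(0.873472) = 0.033820.
d = 0.082339 + 0.033820 = 0.116159.

0.116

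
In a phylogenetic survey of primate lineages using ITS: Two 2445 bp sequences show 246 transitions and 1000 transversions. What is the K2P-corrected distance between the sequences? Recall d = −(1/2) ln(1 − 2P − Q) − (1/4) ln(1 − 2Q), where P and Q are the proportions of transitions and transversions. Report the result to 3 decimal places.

0.897

P = 246/2445 ≈ 0.100613 and Q = 1000/2445 ≈ 0.408998.
Under the Kimura two-parameter model, d = −½ ln(1 − 2P − Q) − ¼ ln(1 − 2Q).
1 − 2P − Q = 0.389776, giving −½ ln(0.389776) = 0.471092.
1 − 2Q = 0.182004, giving −¼ ln(0.182004) = 0.425932.
d = 0.471092 + 0.425932 = 0.897024.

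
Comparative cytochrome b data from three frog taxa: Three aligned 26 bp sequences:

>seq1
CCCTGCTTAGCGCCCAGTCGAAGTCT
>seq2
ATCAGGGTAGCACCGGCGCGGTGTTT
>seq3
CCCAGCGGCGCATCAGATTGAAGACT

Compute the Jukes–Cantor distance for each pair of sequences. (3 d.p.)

d(seq1,seq2) = 0.824, d(seq1,seq3) = 0.623, d(seq2,seq3) = 0.949

seq1–seq2: 13/26 sites differ → p = 0.5, d = −0.75 ln(1 − 0.666667) = 0.823960 ≈ 0.824.
seq1–seq3: 11/26 sites differ → p ≈ 0.423077, d = −0.75 ln(1 − 0.564103) = 0.622762 ≈ 0.623.
seq2–seq3: 14/26 sites differ → p ≈ 0.538462, d = −0.75 ln(1 − 0.717949) = 0.949251 ≈ 0.949.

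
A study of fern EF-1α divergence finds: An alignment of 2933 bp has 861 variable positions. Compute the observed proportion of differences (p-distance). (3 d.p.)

0.294

p = 861/2933 = 0.293556… ≈ 0.294 (to 3 d.p.).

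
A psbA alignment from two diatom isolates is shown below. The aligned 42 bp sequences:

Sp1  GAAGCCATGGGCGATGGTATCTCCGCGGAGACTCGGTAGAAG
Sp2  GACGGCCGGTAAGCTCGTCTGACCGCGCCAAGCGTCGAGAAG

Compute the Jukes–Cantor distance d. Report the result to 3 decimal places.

The sequences differ at 21 of 42 sites, so p = 21/42 = 0.5.
d = −(3/4) ln(1 − 4p/3) = −0.75 ln(1 − 0.666667) = −0.75 ln(0.333333)
  = −0.75 × (-1.098613) = 0.823960 substitutions/site.

0.824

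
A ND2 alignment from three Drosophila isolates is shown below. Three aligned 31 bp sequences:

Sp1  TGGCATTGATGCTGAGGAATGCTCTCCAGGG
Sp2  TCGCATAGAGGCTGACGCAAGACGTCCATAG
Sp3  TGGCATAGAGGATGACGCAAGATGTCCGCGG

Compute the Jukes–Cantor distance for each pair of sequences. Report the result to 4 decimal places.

Sp1–Sp2: 11/31 sites differ → p ≈ 0.354839, d = −0.75 ln(1 − 0.473119) = 0.480585 ≈ 0.4806.
Sp1–Sp3: 10/31 sites differ → p ≈ 0.322581, d = −0.75 ln(1 − 0.430108) = 0.421731 ≈ 0.4217.
Sp2–Sp3: 6/31 sites differ → p ≈ 0.193548, d = −0.75 ln(1 − 0.258064) = 0.223869 ≈ 0.2239.

d(Sp1,Sp2) = 0.4806, d(Sp1,Sp3) = 0.4217, d(Sp2,Sp3) = 0.2239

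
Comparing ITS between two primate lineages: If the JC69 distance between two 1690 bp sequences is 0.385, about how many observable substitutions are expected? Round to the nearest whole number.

509

Invert JC69: p = (3/4)(1 − e^(−4d/3)) = 0.75 × (1 − e^(-0.513333)) = 0.75 × (1 − 0.598497) = 0.301127.
Expected differing sites = pL ≈ 0.301127 × 1690 = 508.90463 ≈ 509.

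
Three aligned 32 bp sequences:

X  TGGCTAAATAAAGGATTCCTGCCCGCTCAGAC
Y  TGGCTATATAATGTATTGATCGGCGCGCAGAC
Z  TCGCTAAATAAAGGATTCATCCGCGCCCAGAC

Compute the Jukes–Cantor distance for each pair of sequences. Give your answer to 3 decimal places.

X–Y: 9/32 sites differ → p = 0.28125, d = −0.75 ln(1 − 0.375) = 0.352503 ≈ 0.353.
X–Z: 5/32 sites differ → p = 0.15625, d = −0.75 ln(1 − 0.208333) = 0.175211 ≈ 0.175.
Y–Z: 7/32 sites differ → p = 0.21875, d = −0.75 ln(1 − 0.291667) = 0.258631 ≈ 0.259.

d(X,Y) = 0.353, d(X,Z) = 0.175, d(Y,Z) = 0.259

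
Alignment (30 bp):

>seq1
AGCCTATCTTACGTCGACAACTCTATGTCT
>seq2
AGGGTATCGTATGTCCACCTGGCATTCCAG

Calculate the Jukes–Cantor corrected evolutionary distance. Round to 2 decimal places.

The sequences differ at 15 of 30 sites, so p = 15/30 = 0.5.
d = −(3/4) ln(1 − 4p/3) = −0.75 ln(1 − 0.666667) = −0.75 ln(0.333333)
  = −0.75 × (-1.098613) = 0.823960 substitutions/site.

0.82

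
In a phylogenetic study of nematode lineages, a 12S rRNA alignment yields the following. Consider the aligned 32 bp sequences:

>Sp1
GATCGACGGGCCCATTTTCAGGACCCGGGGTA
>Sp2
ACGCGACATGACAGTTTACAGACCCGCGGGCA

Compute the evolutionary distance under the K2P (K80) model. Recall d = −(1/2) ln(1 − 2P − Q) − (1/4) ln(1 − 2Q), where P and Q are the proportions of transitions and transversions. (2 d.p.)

Of 32 sites, 5 differences are transitions and 9 are transversions, so P = 5/32 = 0.15625 and Q = 9/32 = 0.28125.
Under the Kimura two-parameter model, d = −½ ln(1 − 2P − Q) − ¼ ln(1 − 2Q).
1 − 2P − Q = 0.40625, giving −½ ln(0.40625) = 0.450393.
1 − 2Q = 0.4375, giving −¼ ln(0.4375) = 0.206670.
d = 0.450393 + 0.206670 = 0.657063.

0.66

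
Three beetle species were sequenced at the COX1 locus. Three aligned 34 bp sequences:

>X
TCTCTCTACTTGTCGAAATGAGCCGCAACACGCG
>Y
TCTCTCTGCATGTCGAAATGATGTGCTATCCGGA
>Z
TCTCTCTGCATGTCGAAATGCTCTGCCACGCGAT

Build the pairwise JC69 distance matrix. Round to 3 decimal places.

d(X,Y) = 0.373, d(X,Z) = 0.326, d(Y,Z) = 0.241

X–Y: 10/34 sites differ → p ≈ 0.294118, d = −0.75 ln(1 − 0.392157) = 0.373379 ≈ 0.373.
X–Z: 9/34 sites differ → p ≈ 0.264706, d = −0.75 ln(1 − 0.352941) = 0.326488 ≈ 0.326.
Y–Z: 7/34 sites differ → p ≈ 0.205882, d = −0.75 ln(1 − 0.274509) = 0.240680 ≈ 0.241.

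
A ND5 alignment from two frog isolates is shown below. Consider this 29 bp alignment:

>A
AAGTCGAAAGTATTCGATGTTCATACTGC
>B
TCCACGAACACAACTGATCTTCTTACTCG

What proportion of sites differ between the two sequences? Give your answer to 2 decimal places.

0.48

The sequences differ at 14 of 29 positions.
p = 14/29 = 0.482758… ≈ 0.48 (to 2 d.p.).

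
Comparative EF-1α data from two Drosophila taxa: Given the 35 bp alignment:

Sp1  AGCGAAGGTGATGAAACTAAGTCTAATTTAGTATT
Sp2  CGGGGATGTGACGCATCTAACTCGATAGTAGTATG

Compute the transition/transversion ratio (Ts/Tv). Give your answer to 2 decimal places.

0.18

Transitions are A↔G and C↔T; transversions are all other mismatches.
Transitions: 2. Transversions: 11.
R = 2/11 = 0.181818… ≈ 0.18 (to 2 d.p.).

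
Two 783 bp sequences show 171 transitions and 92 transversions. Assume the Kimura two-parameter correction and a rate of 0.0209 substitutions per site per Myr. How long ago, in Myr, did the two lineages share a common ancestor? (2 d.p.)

11.27

P = 171/783 ≈ 0.218391 and Q = 92/783 ≈ 0.117497.
Under the Kimura two-parameter model, d = −½ ln(1 − 2P − Q) − ¼ ln(1 − 2Q).
1 − 2P − Q = 0.445721, giving −½ ln(0.445721) = 0.404031.
1 − 2Q = 0.765006, giving −¼ ln(0.765006) = 0.066968.
d = 0.404031 + 0.066968 = 0.470999.
Under a molecular clock d = 2μt, so t = d/(2μ) = 0.470999 / (2 × 0.0209) = 11.27 Myr.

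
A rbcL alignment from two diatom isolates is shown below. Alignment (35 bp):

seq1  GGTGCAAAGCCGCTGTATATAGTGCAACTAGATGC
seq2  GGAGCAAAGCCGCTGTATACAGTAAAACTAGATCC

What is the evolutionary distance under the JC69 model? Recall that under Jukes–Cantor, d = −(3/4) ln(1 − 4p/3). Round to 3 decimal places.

The sequences differ at 5 of 35 sites (3, 20, 24, 25, 34), so p = 5/35 ≈ 0.142857.
d = −(3/4) ln(1 − 4p/3) = −0.75 ln(1 − 0.190476) = −0.75 ln(0.809524)
  = −0.75 × (-0.211309) = 0.158482 substitutions/site.

0.158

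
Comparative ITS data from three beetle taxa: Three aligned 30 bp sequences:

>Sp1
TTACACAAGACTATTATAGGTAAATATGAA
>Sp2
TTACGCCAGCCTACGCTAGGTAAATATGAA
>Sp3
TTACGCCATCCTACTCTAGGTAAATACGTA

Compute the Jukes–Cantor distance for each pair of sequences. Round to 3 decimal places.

Sp1–Sp2: 6/30 sites differ → p = 0.2, d = −0.75 ln(1 − 0.266667) = 0.232617 ≈ 0.233.
Sp1–Sp3: 8/30 sites differ → p ≈ 0.266667, d = −0.75 ln(1 − 0.355556) = 0.329526 ≈ 0.330.
Sp2–Sp3: 4/30 sites differ → p ≈ 0.133333, d = −0.75 ln(1 − 0.177777) = 0.146808 ≈ 0.147.

d(Sp1,Sp2) = 0.233, d(Sp1,Sp3) = 0.330, d(Sp2,Sp3) = 0.147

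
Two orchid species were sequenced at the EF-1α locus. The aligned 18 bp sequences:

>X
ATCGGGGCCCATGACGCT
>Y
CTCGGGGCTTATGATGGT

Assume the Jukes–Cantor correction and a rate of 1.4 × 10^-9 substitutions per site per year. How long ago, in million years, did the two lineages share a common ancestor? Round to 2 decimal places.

The sequences differ at 5 of 18 sites (1, 9, 10, 15, 17), so p = 5/18 ≈ 0.277778.
d = −(3/4) ln(1 − 4p/3) = −0.75 ln(1 − 0.370371) = −0.75 ln(0.629629)
  = −0.75 × (-0.462625) = 0.346969 substitutions/site.
Under a molecular clock d = 2μt, so t = d/(2μ) = 0.346969 / (2 × 1.4 × 10^-9) = 123.92 million years.

123.92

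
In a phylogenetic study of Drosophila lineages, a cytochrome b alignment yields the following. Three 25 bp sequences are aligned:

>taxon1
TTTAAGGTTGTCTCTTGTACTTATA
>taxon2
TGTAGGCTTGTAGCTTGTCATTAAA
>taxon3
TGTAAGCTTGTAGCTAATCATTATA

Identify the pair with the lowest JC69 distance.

taxon1–taxon2: 8/25 differ, p = 0.320, d = 0.417.
taxon1–taxon3: 8/25 differ, p = 0.320, d = 0.417.
taxon2–taxon3: 4/25 differ, p = 0.160, d = 0.180.
The smallest distance is between taxon2 and taxon3.

taxon2 and taxon3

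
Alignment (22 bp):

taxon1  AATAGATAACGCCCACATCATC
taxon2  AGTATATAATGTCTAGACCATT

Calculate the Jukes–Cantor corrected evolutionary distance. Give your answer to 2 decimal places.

The sequences differ at 8 of 22 sites (2, 5, 10, 12, 14, 16, 18, 22), so p = 8/22 ≈ 0.363636.
d = −(3/4) ln(1 − 4p/3) = −0.75 ln(1 − 0.484848) = −0.75 ln(0.515152)
  = −0.75 × (-0.663293) = 0.497470 substitutions/site.

0.50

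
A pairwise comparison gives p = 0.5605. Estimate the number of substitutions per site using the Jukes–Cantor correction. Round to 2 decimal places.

d = −(3/4) ln(1 − 4p/3) = −0.75 ln(1 − 0.747333) = −0.75 ln(0.252667)
  = −0.75 × (-1.375683) = 1.031762 substitutions/site.

1.03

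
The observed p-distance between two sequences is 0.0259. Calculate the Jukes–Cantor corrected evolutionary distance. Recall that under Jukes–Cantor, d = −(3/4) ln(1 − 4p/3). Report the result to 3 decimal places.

0.026

d = −(3/4) ln(1 − 4p/3) = −0.75 ln(1 − 0.034533) = −0.75 ln(0.965467)
  = −0.75 × (-0.035143) = 0.026357 substitutions/site.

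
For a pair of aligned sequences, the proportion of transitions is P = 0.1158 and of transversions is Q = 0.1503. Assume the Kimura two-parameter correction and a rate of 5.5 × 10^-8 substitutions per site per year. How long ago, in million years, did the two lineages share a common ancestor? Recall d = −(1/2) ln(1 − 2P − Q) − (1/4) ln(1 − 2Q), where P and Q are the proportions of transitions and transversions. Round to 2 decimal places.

Under the Kimura two-parameter model, d = −½ ln(1 − 2P − Q) − ¼ ln(1 − 2Q).
1 − 2P − Q = 0.6181, giving −½ ln(0.6181) = 0.240553.
1 − 2Q = 0.6994, giving −¼ ln(0.6994) = 0.089383.
d = 0.240553 + 0.089383 = 0.329936.
Under a molecular clock d = 2μt, so t = d/(2μ) = 0.329936 / (2 × 5.5 × 10^-8) = 3.00 million years.

3.00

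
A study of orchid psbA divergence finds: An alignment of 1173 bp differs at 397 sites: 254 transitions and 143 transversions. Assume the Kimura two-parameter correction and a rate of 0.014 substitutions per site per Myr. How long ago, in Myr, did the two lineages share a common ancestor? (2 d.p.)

P = 254/1173 ≈ 0.216539 and Q = 143/1173 ≈ 0.12191.
Under the Kimura two-parameter model, d = −½ ln(1 − 2P − Q) − ¼ ln(1 − 2Q).
1 − 2P − Q = 0.445012, giving −½ ln(0.445012) = 0.404827.
1 − 2Q = 0.75618, giving −¼ ln(0.75618) = 0.069869.
d = 0.404827 + 0.069869 = 0.474696.
Under a molecular clock d = 2μt, so t = d/(2μ) = 0.474696 / (2 × 0.014) = 16.95 Myr.

16.95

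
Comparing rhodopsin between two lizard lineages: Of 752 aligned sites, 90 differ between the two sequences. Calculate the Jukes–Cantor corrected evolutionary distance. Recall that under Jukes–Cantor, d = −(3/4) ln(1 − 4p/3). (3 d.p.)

0.130

p = 90/752 ≈ 0.119681.
d = −(3/4) ln(1 − 4p/3) = −0.75 ln(1 − 0.159575) = −0.75 ln(0.840425)
  = −0.75 × (-0.173848) = 0.130386 substitutions/site.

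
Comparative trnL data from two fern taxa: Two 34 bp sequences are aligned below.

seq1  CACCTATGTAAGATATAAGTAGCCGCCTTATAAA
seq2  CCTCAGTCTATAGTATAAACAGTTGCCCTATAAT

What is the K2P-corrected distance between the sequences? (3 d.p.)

0.651

Of 34 sites, 9 differences are transitions and 5 are transversions, so P = 9/34 ≈ 0.264706 and Q = 5/34 ≈ 0.147059.
Under the Kimura two-parameter model, d = −½ ln(1 − 2P − Q) − ¼ ln(1 − 2Q).
1 − 2P − Q = 0.323529, giving −½ ln(0.323529) = 0.564233.
1 − 2Q = 0.705882, giving −¼ ln(0.705882) = 0.087077.
d = 0.564233 + 0.087077 = 0.651310.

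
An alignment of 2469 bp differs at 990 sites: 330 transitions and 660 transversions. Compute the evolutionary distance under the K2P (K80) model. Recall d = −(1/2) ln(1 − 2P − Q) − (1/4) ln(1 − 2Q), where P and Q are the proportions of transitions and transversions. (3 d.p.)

0.574

P = 330/2469 ≈ 0.133657 and Q = 660/2469 ≈ 0.267315.
Under the Kimura two-parameter model, d = −½ ln(1 − 2P − Q) − ¼ ln(1 − 2Q).
1 − 2P − Q = 0.465371, giving −½ ln(0.465371) = 0.382460.
1 − 2Q = 0.46537, giving −¼ ln(0.46537) = 0.191231.
d = 0.382460 + 0.191231 = 0.573691.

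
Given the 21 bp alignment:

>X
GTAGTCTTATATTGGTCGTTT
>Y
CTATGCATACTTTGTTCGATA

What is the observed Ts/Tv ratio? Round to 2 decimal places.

Transitions are A↔G and C↔T; transversions are all other mismatches.
Transitions: 1. Transversions: 8.
R = 1/8 = 0.125 ≈ 0.13 (to 2 d.p.).

0.13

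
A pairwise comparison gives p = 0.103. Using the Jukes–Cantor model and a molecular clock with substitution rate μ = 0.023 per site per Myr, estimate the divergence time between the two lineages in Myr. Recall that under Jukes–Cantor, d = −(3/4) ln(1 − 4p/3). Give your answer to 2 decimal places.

2.41

d = −(3/4) ln(1 − 4p/3) = −0.75 ln(1 − 0.137333) = −0.75 ln(0.862667)
  = −0.75 × (-0.147727) = 0.110795 substitutions/site.
Under a molecular clock d = 2μt, so t = d/(2μ) = 0.110795 / (2 × 0.023) = 2.41 Myr.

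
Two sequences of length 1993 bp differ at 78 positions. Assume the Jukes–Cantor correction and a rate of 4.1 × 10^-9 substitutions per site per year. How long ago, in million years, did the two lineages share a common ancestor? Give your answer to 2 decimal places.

4.90

p = 78/1993 ≈ 0.039137.
d = −(3/4) ln(1 − 4p/3) = −0.75 ln(1 − 0.052183) = −0.75 ln(0.947817)
  = −0.75 × (-0.053594) = 0.040196 substitutions/site.
Under a molecular clock d = 2μt, so t = d/(2μ) = 0.040196 / (2 × 4.1 × 10^-9) = 4.90 million years.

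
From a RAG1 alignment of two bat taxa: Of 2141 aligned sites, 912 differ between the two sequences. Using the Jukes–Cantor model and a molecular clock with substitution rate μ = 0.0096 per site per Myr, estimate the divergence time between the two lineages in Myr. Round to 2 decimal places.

32.78

p = 912/2141 ≈ 0.425969.
d = −(3/4) ln(1 − 4p/3) = −0.75 ln(1 − 0.567959) = −0.75 ln(0.432041)
  = −0.75 × (-0.839235) = 0.629426 substitutions/site.
Under a molecular clock d = 2μt, so t = d/(2μ) = 0.629426 / (2 × 0.0096) = 32.78 Myr.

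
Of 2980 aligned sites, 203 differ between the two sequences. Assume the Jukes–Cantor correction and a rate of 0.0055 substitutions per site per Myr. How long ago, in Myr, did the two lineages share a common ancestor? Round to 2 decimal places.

p = 203/2980 ≈ 0.068121.
d = −(3/4) ln(1 − 4p/3) = −0.75 ln(1 − 0.090828) = −0.75 ln(0.909172)
  = −0.75 × (-0.095221) = 0.071416 substitutions/site.
Under a molecular clock d = 2μt, so t = d/(2μ) = 0.071416 / (2 × 0.0055) = 6.49 Myr.

6.49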